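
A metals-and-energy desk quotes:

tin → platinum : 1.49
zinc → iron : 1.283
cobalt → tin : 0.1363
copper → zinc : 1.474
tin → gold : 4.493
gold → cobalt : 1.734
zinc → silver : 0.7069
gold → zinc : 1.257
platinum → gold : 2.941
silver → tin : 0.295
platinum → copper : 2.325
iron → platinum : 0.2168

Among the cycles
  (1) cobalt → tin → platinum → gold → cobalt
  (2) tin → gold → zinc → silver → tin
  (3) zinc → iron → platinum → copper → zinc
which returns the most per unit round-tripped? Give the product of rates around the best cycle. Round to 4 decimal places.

(1) 0.1363 × 1.49 × 2.941 × 1.734 = 1.03568
(2) 4.493 × 1.257 × 0.7069 × 0.295 = 1.17775
(3) 1.283 × 0.2168 × 2.325 × 1.474 = 0.95325
Highest is cycle (2) at 1.1777 (>1, arbitrage).

1.1777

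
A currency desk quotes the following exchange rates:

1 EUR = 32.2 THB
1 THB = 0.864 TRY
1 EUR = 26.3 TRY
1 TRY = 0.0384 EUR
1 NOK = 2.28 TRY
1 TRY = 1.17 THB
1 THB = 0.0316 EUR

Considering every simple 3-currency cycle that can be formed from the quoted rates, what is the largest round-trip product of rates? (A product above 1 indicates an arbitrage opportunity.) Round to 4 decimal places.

1.0683

EUR→THB→TRY→EUR: 32.2 × 0.864 × 0.0384 = 1.06832
EUR→TRY→THB→EUR: 26.3 × 1.17 × 0.0316 = 0.97236
Maximum is EUR→THB→TRY→EUR at 1.0683; arbitrage exists.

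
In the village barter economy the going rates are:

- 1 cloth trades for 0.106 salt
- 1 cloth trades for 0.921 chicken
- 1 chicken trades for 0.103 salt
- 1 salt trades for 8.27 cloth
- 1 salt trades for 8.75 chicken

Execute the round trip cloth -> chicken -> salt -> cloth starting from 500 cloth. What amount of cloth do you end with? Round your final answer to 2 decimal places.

392.26

500 cloth × 0.921 = 460.5 chicken
460.5 chicken × 0.103 = 47.4315 salt
47.4315 salt × 8.27 = 392.258505 cloth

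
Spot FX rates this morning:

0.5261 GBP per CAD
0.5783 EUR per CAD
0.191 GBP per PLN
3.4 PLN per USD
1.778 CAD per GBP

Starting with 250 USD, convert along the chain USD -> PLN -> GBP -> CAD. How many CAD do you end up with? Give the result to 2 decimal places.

288.66

250 USD × 3.4 = 850 PLN
850 PLN × 0.191 = 162.35 GBP
162.35 GBP × 1.778 = 288.6583 CAD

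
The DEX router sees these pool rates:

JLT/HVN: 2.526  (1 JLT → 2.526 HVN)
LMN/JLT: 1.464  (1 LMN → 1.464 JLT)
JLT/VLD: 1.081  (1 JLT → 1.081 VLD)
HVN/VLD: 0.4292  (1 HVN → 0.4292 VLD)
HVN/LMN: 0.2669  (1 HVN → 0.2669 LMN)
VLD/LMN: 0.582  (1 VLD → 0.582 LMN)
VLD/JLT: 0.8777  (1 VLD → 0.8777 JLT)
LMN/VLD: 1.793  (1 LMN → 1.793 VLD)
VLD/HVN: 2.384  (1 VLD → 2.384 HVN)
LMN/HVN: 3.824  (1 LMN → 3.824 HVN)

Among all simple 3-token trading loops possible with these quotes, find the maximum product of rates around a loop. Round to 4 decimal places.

1.1409

VLD→HVN→LMN→VLD: 2.384 × 0.2669 × 1.793 = 1.14087
JLT→HVN→LMN→JLT: 2.526 × 0.2669 × 1.464 = 0.98701
VLD→LMN→HVN→VLD: 0.582 × 3.824 × 0.4292 = 0.95521
VLD→JLT→HVN→VLD: 0.8777 × 2.526 × 0.4292 = 0.95157
VLD→LMN→JLT→VLD: 0.582 × 1.464 × 1.081 = 0.92106
Maximum is VLD→HVN→LMN→VLD at 1.1409; arbitrage exists.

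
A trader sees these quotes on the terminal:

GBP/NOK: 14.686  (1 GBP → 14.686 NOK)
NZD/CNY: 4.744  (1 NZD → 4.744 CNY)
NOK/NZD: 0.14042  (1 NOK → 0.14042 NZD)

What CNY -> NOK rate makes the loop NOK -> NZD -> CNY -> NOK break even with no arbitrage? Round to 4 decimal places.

Known legs of the cycle: 0.14042 × 4.744 = 0.66615248
For no arbitrage the full-cycle product must be 1, so the missing rate is 1 / 0.66615248 ≈ 1.501158.

1.5012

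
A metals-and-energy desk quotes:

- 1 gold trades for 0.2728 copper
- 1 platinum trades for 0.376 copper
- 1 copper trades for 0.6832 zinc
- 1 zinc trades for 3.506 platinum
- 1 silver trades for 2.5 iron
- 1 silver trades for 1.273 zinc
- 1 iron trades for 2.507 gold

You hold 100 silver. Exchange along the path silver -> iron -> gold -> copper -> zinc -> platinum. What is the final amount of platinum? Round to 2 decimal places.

409.54

100 silver × 2.5 = 250 iron
250 iron × 2.507 = 626.75 gold
626.75 gold × 0.2728 = 170.9774 copper
170.9774 copper × 0.6832 = 116.81175968 zinc
116.81175968 zinc × 3.506 = 409.54202943808 platinum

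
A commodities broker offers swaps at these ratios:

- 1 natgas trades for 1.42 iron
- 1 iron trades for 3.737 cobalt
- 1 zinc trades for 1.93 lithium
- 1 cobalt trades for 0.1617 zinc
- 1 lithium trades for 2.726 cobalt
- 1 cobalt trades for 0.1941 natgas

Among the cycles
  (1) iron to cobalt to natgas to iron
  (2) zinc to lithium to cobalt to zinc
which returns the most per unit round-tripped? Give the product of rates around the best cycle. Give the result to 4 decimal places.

1.0300

(1) 3.737 × 0.1941 × 1.42 = 1.03000
(2) 1.93 × 2.726 × 0.1617 = 0.85073
Highest is cycle (1) at 1.0300 (>1, arbitrage).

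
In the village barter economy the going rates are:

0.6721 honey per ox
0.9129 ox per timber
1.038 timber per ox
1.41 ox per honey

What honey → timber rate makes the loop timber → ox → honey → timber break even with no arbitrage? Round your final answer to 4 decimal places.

1.6298

Known legs of the cycle: 0.9129 × 0.6721 = 0.61356009
For no arbitrage the full-cycle product must be 1, so the missing rate is 1 / 0.61356009 ≈ 1.629832.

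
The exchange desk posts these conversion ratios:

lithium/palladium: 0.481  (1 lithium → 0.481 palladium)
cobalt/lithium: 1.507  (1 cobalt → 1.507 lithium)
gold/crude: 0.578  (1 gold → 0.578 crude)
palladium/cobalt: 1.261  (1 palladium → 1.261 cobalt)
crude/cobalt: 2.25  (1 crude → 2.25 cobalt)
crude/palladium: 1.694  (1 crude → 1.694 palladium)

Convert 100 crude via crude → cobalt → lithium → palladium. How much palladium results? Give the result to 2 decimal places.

163.10

100 crude × 2.25 = 225 cobalt
225 cobalt × 1.507 = 339.075 lithium
339.075 lithium × 0.481 = 163.095075 palladium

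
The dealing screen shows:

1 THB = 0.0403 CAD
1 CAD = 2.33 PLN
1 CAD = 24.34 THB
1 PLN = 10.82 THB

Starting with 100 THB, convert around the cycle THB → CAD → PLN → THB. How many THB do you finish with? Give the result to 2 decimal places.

101.60

100 THB × 0.0403 = 4.03 CAD
4.03 CAD × 2.33 = 9.3899 PLN
9.3899 PLN × 10.82 = 101.598718 THB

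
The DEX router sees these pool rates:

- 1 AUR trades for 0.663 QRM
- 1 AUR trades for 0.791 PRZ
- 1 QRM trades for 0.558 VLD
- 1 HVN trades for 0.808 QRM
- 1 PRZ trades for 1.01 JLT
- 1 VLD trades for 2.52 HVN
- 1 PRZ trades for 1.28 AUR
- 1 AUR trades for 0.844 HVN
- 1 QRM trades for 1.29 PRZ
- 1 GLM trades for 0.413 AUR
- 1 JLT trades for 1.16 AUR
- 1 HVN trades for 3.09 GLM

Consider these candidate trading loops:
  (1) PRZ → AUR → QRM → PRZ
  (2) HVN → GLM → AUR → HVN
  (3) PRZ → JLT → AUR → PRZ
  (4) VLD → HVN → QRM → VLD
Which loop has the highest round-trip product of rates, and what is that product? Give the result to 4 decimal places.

1.1362

(1) 1.28 × 0.663 × 1.29 = 1.09475
(2) 3.09 × 0.413 × 0.844 = 1.07709
(3) 1.01 × 1.16 × 0.791 = 0.92674
(4) 2.52 × 0.808 × 0.558 = 1.13618
Highest is cycle (4) at 1.1362 (>1, arbitrage).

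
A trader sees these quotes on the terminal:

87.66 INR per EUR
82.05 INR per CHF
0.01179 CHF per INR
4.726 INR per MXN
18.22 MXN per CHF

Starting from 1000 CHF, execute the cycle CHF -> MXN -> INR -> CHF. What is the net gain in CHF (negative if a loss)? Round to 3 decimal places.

15.210

1000 CHF × 18.22 = 18220 MXN
18220 MXN × 4.726 = 86107.72 INR
86107.72 INR × 0.01179 = 1015.2100188 CHF
Net change: 1015.2100188 − 1000 = 15.2100188 CHF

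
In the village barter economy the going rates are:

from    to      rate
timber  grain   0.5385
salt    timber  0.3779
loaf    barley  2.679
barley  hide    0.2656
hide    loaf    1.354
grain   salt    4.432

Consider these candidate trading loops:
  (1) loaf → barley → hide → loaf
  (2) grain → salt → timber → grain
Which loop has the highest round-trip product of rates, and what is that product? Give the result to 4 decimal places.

0.9634

(1) 2.679 × 0.2656 × 1.354 = 0.96343
(2) 4.432 × 0.3779 × 0.5385 = 0.90191
Highest is cycle (1) at 0.9634 (≤1, no arbitrage).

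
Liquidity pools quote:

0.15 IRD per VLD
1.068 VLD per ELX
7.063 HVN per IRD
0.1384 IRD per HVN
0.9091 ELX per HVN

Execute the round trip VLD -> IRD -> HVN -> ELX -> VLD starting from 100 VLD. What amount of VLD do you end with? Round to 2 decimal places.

102.86

100 VLD × 0.15 = 15 IRD
15 IRD × 7.063 = 105.945 HVN
105.945 HVN × 0.9091 = 96.3145995 ELX
96.3145995 ELX × 1.068 = 102.863992266 VLD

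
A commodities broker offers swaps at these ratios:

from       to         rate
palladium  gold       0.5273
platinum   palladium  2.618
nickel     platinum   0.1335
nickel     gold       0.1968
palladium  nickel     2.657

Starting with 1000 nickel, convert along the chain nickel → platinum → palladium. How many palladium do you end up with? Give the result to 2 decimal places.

1000 nickel × 0.1335 = 133.5 platinum
133.5 platinum × 2.618 = 349.503 palladium

349.50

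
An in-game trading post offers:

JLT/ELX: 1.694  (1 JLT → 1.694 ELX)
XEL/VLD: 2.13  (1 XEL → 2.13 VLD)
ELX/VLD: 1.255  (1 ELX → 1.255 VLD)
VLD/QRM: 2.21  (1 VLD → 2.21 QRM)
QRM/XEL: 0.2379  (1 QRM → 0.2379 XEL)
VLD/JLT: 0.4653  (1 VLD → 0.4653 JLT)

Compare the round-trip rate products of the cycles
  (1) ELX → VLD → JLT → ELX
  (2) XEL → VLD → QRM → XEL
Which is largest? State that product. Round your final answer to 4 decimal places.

1.1199

(1) 1.255 × 0.4653 × 1.694 = 0.98921
(2) 2.13 × 2.21 × 0.2379 = 1.11987
Highest is cycle (2) at 1.1199 (>1, arbitrage).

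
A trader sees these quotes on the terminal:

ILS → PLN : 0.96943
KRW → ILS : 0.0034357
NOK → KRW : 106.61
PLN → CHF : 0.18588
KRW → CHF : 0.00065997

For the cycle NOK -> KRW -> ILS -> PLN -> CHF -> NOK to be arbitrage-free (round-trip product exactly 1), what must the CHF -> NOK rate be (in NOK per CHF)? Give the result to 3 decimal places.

Known legs of the cycle: 106.61 × 0.0034357 × 0.96943 × 0.18588 = 0.0660027905114060868
For no arbitrage the full-cycle product must be 1, so the missing rate is 1 / 0.0660027905114060868 ≈ 15.15087.

15.151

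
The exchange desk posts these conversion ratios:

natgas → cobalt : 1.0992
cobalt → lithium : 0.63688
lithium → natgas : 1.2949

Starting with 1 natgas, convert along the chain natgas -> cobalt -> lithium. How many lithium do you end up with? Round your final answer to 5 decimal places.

1 natgas × 1.0992 = 1.0992 cobalt
1.0992 cobalt × 0.63688 = 0.700058496 lithium

0.70006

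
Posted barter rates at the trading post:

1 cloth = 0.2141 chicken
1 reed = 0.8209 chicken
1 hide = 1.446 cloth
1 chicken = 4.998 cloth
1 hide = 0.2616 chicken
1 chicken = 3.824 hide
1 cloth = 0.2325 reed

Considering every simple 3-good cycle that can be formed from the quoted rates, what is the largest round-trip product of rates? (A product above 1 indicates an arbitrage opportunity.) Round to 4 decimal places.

hide→cloth→chicken→hide: 1.446 × 0.2141 × 3.824 = 1.18387
cloth→reed→chicken→cloth: 0.2325 × 0.8209 × 4.998 = 0.95391
Maximum is hide→cloth→chicken→hide at 1.1839; arbitrage exists.

1.1839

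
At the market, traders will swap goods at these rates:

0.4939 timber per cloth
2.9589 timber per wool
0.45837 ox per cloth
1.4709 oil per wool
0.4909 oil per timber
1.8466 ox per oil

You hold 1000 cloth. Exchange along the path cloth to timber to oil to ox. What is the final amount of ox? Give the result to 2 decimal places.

1000 cloth × 0.4939 = 493.9 timber
493.9 timber × 0.4909 = 242.45551 oil
242.45551 oil × 1.8466 = 447.718344766 ox

447.72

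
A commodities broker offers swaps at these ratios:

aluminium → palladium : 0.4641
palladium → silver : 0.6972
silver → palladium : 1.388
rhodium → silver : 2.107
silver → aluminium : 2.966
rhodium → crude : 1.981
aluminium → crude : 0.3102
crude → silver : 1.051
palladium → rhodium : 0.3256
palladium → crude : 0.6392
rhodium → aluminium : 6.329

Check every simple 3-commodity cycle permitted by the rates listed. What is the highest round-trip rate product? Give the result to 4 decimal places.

0.9670

silver→aluminium→crude→silver: 2.966 × 0.3102 × 1.051 = 0.96698
silver→aluminium→palladium→silver: 2.966 × 0.4641 × 0.6972 = 0.95971
rhodium→aluminium→palladium→rhodium: 6.329 × 0.4641 × 0.3256 = 0.95638
rhodium→silver→palladium→rhodium: 2.107 × 1.388 × 0.3256 = 0.95222
silver→palladium→crude→silver: 1.388 × 0.6392 × 1.051 = 0.93246
Maximum is silver→aluminium→crude→silver at 0.9670; no arbitrage — every cycle loses value.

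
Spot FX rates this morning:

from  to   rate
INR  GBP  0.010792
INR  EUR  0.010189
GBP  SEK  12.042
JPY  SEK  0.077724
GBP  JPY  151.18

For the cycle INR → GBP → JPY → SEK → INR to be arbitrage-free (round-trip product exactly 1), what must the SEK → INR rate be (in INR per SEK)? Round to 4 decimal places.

Known legs of the cycle: 0.010792 × 151.18 × 0.077724 = 0.12680939214144
For no arbitrage the full-cycle product must be 1, so the missing rate is 1 / 0.12680939214144 ≈ 7.885851.

7.8859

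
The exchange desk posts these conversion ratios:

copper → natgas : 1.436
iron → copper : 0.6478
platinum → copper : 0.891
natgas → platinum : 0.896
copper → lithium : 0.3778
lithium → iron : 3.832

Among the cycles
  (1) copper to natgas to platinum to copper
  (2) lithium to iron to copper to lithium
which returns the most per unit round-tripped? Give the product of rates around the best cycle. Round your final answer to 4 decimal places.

(1) 1.436 × 0.896 × 0.891 = 1.14641
(2) 3.832 × 0.6478 × 0.3778 = 0.93784
Highest is cycle (1) at 1.1464 (>1, arbitrage).

1.1464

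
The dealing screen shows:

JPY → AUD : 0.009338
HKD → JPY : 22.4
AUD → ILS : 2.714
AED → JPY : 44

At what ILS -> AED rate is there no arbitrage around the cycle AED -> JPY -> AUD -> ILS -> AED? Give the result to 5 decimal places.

0.89678

Known legs of the cycle: 44 × 0.009338 × 2.714 = 1.115106608
For no arbitrage the full-cycle product must be 1, so the missing rate is 1 / 1.115106608 ≈ 0.8967752.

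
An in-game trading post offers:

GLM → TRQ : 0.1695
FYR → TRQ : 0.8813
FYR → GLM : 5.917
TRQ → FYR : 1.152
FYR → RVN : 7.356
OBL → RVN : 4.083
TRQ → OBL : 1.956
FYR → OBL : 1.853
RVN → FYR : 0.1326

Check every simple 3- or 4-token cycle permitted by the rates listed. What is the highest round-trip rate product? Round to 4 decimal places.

1.1554

FYR→GLM→TRQ→FYR: 5.917 × 0.1695 × 1.152 = 1.15538
FYR→OBL→RVN→FYR: 1.853 × 4.083 × 0.1326 = 1.00322
FYR→TRQ→OBL→RVN→FYR: 0.8813 × 1.956 × 4.083 × 0.1326 = 0.93329
Maximum is FYR→GLM→TRQ→FYR at 1.1554; arbitrage exists.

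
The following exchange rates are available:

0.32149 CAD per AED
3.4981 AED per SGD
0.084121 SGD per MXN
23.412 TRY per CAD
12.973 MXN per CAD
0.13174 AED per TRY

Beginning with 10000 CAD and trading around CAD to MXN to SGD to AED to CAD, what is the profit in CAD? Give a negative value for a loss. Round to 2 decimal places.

2272.82

10000 CAD × 12.973 = 129730 MXN
129730 MXN × 0.084121 = 10913.01733 SGD
10913.01733 SGD × 3.4981 = 38174.825922073 AED
38174.825922073 AED × 0.32149 = 12272.82478568724877 CAD
Net change: 12272.82478568724877 − 10000 = 2272.82478568724877 CAD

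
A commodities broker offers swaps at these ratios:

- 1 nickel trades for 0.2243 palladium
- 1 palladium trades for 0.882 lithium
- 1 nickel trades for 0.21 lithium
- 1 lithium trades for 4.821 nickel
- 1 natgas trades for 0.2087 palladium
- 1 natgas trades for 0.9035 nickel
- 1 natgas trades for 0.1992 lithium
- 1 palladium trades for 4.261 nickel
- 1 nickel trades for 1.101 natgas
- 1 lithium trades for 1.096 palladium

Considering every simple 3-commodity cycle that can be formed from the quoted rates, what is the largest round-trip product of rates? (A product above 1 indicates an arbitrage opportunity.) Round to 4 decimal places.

natgas→lithium→nickel→natgas: 0.1992 × 4.821 × 1.101 = 1.05734
nickel→lithium→palladium→nickel: 0.21 × 1.096 × 4.261 = 0.98071
natgas→palladium→nickel→natgas: 0.2087 × 4.261 × 1.101 = 0.97909
nickel→palladium→lithium→nickel: 0.2243 × 0.882 × 4.821 = 0.95375
Maximum is natgas→lithium→nickel→natgas at 1.0573; arbitrage exists.

1.0573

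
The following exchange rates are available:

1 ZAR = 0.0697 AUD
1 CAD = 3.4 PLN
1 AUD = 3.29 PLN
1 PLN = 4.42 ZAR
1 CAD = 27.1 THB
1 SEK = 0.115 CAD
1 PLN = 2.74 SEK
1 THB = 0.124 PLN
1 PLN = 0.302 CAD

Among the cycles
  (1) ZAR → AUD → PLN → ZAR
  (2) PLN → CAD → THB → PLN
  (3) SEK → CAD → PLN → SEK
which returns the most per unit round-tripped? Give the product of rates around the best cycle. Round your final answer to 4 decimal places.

(1) 0.0697 × 3.29 × 4.42 = 1.01356
(2) 0.302 × 27.1 × 0.124 = 1.01484
(3) 0.115 × 3.4 × 2.74 = 1.07134
Highest is cycle (3) at 1.0713 (>1, arbitrage).

1.0713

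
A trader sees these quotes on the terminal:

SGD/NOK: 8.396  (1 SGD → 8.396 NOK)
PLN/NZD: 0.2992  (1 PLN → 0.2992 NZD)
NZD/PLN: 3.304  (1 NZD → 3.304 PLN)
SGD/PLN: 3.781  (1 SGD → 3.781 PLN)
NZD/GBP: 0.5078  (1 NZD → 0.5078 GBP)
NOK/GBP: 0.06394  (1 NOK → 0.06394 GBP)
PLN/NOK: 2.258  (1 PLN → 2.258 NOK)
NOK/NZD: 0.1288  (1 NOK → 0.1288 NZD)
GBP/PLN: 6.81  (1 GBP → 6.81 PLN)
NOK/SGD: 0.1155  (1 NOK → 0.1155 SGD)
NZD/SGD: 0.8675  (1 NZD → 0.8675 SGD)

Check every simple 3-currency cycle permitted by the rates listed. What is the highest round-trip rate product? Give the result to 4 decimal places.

1.0347

PLN→NZD→GBP→PLN: 0.2992 × 0.5078 × 6.81 = 1.03467
SGD→PLN→NOK→SGD: 3.781 × 2.258 × 0.1155 = 0.98608
PLN→NOK→GBP→PLN: 2.258 × 0.06394 × 6.81 = 0.98320
SGD→PLN→NZD→SGD: 3.781 × 0.2992 × 0.8675 = 0.98138
PLN→NOK→NZD→PLN: 2.258 × 0.1288 × 3.304 = 0.96090
SGD→NOK→NZD→SGD: 8.396 × 0.1288 × 0.8675 = 0.93812
Maximum is PLN→NZD→GBP→PLN at 1.0347; arbitrage exists.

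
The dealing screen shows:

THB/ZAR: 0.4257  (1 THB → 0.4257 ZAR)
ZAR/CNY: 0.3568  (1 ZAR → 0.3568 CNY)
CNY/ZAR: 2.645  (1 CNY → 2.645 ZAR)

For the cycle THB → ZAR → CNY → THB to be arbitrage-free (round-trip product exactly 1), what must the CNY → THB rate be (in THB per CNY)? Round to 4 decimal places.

Known legs of the cycle: 0.4257 × 0.3568 = 0.15188976
For no arbitrage the full-cycle product must be 1, so the missing rate is 1 / 0.15188976 ≈ 6.583722.

6.5837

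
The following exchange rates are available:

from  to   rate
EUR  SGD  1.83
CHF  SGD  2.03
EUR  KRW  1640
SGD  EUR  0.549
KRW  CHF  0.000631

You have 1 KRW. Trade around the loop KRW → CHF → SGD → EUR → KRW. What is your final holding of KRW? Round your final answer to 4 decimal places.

1.1533

1 KRW × 0.000631 = 0.000631 CHF
0.000631 CHF × 2.03 = 0.00128093 SGD
0.00128093 SGD × 0.549 = 0.00070323057 EUR
0.00070323057 EUR × 1640 = 1.1532981348 KRW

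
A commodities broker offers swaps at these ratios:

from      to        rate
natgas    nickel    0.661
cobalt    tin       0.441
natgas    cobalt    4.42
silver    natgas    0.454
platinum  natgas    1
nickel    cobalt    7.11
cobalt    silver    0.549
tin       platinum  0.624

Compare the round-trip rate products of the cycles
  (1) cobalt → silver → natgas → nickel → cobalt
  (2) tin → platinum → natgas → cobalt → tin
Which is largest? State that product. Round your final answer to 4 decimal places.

(1) 0.549 × 0.454 × 0.661 × 7.11 = 1.17138
(2) 0.624 × 1 × 4.42 × 0.441 = 1.21631
Highest is cycle (2) at 1.2163 (>1, arbitrage).

1.2163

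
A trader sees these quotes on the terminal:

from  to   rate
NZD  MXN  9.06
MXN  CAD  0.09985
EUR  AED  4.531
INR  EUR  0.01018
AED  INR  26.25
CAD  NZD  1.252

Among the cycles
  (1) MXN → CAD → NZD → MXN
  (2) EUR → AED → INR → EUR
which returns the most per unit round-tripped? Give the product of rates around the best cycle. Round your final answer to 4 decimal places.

1.2108

(1) 0.09985 × 1.252 × 9.06 = 1.13261
(2) 4.531 × 26.25 × 0.01018 = 1.21080
Highest is cycle (2) at 1.2108 (>1, arbitrage).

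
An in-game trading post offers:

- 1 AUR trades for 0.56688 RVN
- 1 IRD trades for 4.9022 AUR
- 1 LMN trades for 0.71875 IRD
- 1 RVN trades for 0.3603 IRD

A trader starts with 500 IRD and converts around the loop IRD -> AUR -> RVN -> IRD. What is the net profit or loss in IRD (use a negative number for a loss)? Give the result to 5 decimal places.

0.62949

500 IRD × 4.9022 = 2451.1 AUR
2451.1 AUR × 0.56688 = 1389.479568 RVN
1389.479568 RVN × 0.3603 = 500.6294883504 IRD
Net change: 500.6294883504 − 500 = 0.6294883504 IRD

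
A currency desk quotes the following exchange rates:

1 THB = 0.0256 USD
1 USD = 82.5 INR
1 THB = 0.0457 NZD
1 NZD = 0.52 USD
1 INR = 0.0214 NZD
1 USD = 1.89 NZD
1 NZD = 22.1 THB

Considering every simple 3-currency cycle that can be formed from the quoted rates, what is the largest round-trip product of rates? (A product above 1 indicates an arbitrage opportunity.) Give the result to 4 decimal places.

THB→USD→NZD→THB: 0.0256 × 1.89 × 22.1 = 1.06929
USD→INR→NZD→USD: 82.5 × 0.0214 × 0.52 = 0.91806
Maximum is THB→USD→NZD→THB at 1.0693; arbitrage exists.

1.0693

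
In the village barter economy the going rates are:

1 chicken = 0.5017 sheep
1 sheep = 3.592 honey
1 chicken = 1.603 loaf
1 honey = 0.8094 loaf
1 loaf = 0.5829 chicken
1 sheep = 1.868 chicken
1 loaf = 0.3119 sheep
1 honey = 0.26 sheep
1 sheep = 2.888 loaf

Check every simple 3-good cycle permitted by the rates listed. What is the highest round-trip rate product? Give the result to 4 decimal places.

chicken→loaf→sheep→chicken: 1.603 × 0.3119 × 1.868 = 0.93395
loaf→sheep→honey→loaf: 0.3119 × 3.592 × 0.8094 = 0.90681
chicken→sheep→loaf→chicken: 0.5017 × 2.888 × 0.5829 = 0.84457
Maximum is chicken→loaf→sheep→chicken at 0.9340; no arbitrage — every cycle loses value.

0.9340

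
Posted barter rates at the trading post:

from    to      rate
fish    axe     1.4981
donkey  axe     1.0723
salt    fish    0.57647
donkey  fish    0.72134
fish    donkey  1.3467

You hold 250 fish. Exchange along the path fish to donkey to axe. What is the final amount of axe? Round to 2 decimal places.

250 fish × 1.3467 = 336.675 donkey
336.675 donkey × 1.0723 = 361.0166025 axe

361.02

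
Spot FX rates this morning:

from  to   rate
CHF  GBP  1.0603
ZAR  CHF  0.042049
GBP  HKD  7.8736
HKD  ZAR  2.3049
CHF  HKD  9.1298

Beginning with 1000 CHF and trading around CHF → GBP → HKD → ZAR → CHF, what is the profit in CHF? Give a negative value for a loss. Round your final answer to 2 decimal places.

-190.89

1000 CHF × 1.0603 = 1060.3 GBP
1060.3 GBP × 7.8736 = 8348.37808 HKD
8348.37808 HKD × 2.3049 = 19242.176636592 ZAR
19242.176636592 ZAR × 0.042049 = 809.114285392057008 CHF
Net change: 809.114285392057008 − 1000 = -190.885714607942992 CHF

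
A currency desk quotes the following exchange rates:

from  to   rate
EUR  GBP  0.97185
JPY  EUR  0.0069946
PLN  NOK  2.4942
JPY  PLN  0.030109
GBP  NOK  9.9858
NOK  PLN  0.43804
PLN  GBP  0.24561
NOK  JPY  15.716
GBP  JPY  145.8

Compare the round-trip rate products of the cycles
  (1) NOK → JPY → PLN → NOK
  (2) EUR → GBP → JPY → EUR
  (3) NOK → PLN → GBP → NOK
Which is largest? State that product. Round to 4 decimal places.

(1) 15.716 × 0.030109 × 2.4942 = 1.18024
(2) 0.97185 × 145.8 × 0.0069946 = 0.99110
(3) 0.43804 × 0.24561 × 9.9858 = 1.07434
Highest is cycle (1) at 1.1802 (>1, arbitrage).

1.1802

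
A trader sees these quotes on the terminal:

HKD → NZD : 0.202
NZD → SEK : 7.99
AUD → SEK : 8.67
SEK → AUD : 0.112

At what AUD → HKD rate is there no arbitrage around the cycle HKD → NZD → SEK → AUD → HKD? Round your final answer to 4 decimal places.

Known legs of the cycle: 0.202 × 7.99 × 0.112 = 0.18076576
For no arbitrage the full-cycle product must be 1, so the missing rate is 1 / 0.18076576 ≈ 5.532021.

5.5320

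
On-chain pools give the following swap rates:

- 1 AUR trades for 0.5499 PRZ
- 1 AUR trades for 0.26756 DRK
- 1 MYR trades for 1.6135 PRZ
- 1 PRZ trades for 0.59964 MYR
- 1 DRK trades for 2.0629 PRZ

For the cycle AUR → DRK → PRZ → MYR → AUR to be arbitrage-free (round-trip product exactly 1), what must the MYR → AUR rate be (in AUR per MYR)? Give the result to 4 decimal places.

Known legs of the cycle: 0.26756 × 2.0629 × 0.59964 = 0.33097101257136
For no arbitrage the full-cycle product must be 1, so the missing rate is 1 / 0.33097101257136 ≈ 3.021413.

3.0214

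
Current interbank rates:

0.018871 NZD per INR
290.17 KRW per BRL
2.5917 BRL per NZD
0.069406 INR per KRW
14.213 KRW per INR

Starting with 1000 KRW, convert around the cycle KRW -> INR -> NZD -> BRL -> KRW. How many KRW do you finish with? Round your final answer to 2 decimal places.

984.98

1000 KRW × 0.069406 = 69.406 INR
69.406 INR × 0.018871 = 1.309760626 NZD
1.309760626 NZD × 2.5917 = 3.3945066144042 BRL
3.3945066144042 BRL × 290.17 = 984.983984301666714 KRW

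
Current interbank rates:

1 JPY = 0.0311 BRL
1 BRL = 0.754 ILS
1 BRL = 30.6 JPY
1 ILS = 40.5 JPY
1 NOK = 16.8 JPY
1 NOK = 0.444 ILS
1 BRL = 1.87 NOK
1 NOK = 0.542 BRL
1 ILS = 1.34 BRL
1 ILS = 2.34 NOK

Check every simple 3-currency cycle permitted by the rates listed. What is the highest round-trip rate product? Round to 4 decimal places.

1.1126

BRL→NOK→ILS→BRL: 1.87 × 0.444 × 1.34 = 1.11258
JPY→BRL→NOK→JPY: 0.0311 × 1.87 × 16.8 = 0.97704
BRL→ILS→NOK→BRL: 0.754 × 2.34 × 0.542 = 0.95628
JPY→BRL→ILS→JPY: 0.0311 × 0.754 × 40.5 = 0.94970
Maximum is BRL→NOK→ILS→BRL at 1.1126; arbitrage exists.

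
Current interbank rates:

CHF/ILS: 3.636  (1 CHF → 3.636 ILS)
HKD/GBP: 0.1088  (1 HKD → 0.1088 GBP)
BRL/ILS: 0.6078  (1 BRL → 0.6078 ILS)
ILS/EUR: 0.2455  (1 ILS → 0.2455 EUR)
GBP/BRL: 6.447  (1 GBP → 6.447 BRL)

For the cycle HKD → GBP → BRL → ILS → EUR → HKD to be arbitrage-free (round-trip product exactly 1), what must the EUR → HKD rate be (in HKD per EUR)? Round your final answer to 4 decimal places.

Known legs of the cycle: 0.1088 × 6.447 × 0.6078 × 0.2455 = 0.10466434448064
For no arbitrage the full-cycle product must be 1, so the missing rate is 1 / 0.10466434448064 ≈ 9.554352.

9.5544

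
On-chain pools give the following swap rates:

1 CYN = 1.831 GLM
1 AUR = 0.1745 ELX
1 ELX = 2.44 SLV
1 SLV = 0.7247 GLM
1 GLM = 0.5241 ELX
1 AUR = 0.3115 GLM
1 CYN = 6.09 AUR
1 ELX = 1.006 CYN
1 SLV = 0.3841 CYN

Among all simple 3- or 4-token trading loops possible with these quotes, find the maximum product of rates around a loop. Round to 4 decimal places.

1.0691

CYN→AUR→ELX→CYN: 6.09 × 0.1745 × 1.006 = 1.06908
GLM→ELX→CYN→AUR→GLM: 0.5241 × 1.006 × 6.09 × 0.3115 = 1.00020
SLV→CYN→AUR→ELX→SLV: 0.3841 × 6.09 × 0.1745 × 2.44 = 0.99597
GLM→ELX→CYN→GLM: 0.5241 × 1.006 × 1.831 = 0.96538
SLV→GLM→ELX→SLV: 0.7247 × 0.5241 × 2.44 = 0.92675
SLV→CYN→GLM→ELX→SLV: 0.3841 × 1.831 × 0.5241 × 2.44 = 0.89937
Maximum is CYN→AUR→ELX→CYN at 1.0691; arbitrage exists.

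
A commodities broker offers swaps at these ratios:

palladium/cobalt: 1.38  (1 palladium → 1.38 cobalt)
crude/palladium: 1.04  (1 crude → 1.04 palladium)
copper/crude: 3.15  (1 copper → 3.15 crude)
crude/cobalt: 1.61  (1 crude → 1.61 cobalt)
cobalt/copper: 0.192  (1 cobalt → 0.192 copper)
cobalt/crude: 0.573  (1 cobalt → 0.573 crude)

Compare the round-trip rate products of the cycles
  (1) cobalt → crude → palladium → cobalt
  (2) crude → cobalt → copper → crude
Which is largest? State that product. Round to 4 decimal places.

0.9737

(1) 0.573 × 1.04 × 1.38 = 0.82237
(2) 1.61 × 0.192 × 3.15 = 0.97373
Highest is cycle (2) at 0.9737 (≤1, no arbitrage).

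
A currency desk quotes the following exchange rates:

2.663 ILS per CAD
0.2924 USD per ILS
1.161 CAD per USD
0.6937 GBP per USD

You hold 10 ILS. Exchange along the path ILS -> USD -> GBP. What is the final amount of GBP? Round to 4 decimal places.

2.0284

10 ILS × 0.2924 = 2.924 USD
2.924 USD × 0.6937 = 2.0283788 GBP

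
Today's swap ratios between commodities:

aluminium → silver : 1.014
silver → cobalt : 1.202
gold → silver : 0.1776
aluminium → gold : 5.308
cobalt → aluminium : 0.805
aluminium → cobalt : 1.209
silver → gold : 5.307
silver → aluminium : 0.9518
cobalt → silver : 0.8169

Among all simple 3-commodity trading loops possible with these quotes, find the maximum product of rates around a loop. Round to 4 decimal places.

cobalt→aluminium→silver→cobalt: 0.805 × 1.014 × 1.202 = 0.98116
cobalt→silver→aluminium→cobalt: 0.8169 × 0.9518 × 1.209 = 0.94003
aluminium→gold→silver→aluminium: 5.308 × 0.1776 × 0.9518 = 0.89726
Maximum is cobalt→aluminium→silver→cobalt at 0.9812; no arbitrage — every cycle loses value.

0.9812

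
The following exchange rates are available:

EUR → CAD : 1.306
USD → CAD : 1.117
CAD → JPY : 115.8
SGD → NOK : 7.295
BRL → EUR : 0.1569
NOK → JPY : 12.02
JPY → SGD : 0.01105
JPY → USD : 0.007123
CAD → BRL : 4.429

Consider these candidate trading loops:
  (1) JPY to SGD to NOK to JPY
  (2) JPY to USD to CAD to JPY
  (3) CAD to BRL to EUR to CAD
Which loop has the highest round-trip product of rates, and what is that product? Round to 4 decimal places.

0.9689

(1) 0.01105 × 7.295 × 12.02 = 0.96893
(2) 0.007123 × 1.117 × 115.8 = 0.92135
(3) 4.429 × 0.1569 × 1.306 = 0.90755
Highest is cycle (1) at 0.9689 (≤1, no arbitrage).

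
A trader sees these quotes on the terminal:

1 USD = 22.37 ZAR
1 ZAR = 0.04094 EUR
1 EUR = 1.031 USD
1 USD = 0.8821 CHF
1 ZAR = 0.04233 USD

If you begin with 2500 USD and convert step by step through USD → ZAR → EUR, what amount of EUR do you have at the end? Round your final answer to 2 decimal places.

2289.57

2500 USD × 22.37 = 55925 ZAR
55925 ZAR × 0.04094 = 2289.5695 EUR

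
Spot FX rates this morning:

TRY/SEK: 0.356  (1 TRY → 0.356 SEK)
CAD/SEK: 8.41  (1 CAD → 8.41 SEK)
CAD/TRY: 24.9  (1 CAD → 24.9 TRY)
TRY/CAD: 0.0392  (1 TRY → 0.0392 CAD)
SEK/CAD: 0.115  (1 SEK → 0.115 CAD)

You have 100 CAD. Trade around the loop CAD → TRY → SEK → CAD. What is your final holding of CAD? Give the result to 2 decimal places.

100 CAD × 24.9 = 2490 TRY
2490 TRY × 0.356 = 886.44 SEK
886.44 SEK × 0.115 = 101.9406 CAD

101.94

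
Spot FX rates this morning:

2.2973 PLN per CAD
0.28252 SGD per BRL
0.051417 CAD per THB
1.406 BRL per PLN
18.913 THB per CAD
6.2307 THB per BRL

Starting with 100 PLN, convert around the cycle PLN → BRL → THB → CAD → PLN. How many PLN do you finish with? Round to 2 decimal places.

103.48

100 PLN × 1.406 = 140.6 BRL
140.6 BRL × 6.2307 = 876.03642 THB
876.03642 THB × 0.051417 = 45.04316460714 CAD
45.04316460714 CAD × 2.2973 = 103.477662051982722 PLN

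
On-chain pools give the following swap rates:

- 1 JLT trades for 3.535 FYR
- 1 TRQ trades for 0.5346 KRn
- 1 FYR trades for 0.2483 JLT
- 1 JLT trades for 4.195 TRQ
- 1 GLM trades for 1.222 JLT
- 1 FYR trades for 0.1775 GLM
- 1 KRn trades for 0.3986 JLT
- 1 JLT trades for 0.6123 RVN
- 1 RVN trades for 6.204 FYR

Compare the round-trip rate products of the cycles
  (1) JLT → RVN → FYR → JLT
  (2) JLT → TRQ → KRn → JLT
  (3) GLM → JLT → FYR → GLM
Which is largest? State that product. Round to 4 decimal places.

0.9432

(1) 0.6123 × 6.204 × 0.2483 = 0.94322
(2) 4.195 × 0.5346 × 0.3986 = 0.89392
(3) 1.222 × 3.535 × 0.1775 = 0.76676
Highest is cycle (1) at 0.9432 (≤1, no arbitrage).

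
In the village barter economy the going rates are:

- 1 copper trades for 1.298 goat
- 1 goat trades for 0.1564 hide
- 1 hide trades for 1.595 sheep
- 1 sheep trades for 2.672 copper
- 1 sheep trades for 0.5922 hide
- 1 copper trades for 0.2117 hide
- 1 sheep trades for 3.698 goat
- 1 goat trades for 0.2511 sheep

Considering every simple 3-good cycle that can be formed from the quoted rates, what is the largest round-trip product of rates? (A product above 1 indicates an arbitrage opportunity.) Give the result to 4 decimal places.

goat→hide→sheep→goat: 0.1564 × 1.595 × 3.698 = 0.92250
sheep→copper→hide→sheep: 2.672 × 0.2117 × 1.595 = 0.90223
goat→sheep→copper→goat: 0.2511 × 2.672 × 1.298 = 0.87088
Maximum is goat→hide→sheep→goat at 0.9225; no arbitrage — every cycle loses value.

0.9225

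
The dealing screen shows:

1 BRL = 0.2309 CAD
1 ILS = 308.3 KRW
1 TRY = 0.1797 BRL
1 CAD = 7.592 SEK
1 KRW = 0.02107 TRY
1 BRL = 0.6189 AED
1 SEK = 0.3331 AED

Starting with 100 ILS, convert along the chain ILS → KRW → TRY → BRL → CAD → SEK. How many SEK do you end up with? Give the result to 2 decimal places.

204.63

100 ILS × 308.3 = 30830 KRW
30830 KRW × 0.02107 = 649.5881 TRY
649.5881 TRY × 0.1797 = 116.73098157 BRL
116.73098157 BRL × 0.2309 = 26.953183644513 CAD
26.953183644513 CAD × 7.592 = 204.628570229142696 SEK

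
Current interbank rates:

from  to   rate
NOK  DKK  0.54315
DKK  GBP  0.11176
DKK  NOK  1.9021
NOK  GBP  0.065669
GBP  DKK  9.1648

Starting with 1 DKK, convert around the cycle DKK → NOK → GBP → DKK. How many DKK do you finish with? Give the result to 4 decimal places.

1.1448

1 DKK × 1.9021 = 1.9021 NOK
1.9021 NOK × 0.065669 = 0.1249090049 GBP
0.1249090049 GBP × 9.1648 = 1.14476604810752 DKK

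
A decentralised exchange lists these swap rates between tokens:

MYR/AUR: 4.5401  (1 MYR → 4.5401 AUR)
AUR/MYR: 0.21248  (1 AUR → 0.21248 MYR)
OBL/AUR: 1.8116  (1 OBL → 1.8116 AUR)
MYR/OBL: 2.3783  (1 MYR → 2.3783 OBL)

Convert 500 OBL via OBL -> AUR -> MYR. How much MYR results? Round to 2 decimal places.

192.46

500 OBL × 1.8116 = 905.8 AUR
905.8 AUR × 0.21248 = 192.464384 MYR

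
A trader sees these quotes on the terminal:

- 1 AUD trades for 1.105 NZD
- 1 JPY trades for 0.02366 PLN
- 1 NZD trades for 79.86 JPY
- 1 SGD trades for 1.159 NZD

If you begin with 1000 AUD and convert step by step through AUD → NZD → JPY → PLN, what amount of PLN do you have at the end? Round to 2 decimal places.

1000 AUD × 1.105 = 1105 NZD
1105 NZD × 79.86 = 88245.3 JPY
88245.3 JPY × 0.02366 = 2087.883798 PLN

2087.88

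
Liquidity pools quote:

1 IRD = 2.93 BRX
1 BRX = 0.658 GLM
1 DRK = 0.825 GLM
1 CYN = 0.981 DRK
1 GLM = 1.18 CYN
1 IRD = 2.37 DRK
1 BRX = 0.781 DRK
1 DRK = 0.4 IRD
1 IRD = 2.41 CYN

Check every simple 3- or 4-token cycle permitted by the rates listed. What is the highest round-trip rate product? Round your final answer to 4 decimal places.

DRK→GLM→CYN→DRK: 0.825 × 1.18 × 0.981 = 0.95500
DRK→IRD→CYN→DRK: 0.4 × 2.41 × 0.981 = 0.94568
DRK→IRD→BRX→DRK: 0.4 × 2.93 × 0.781 = 0.91533
Maximum is DRK→GLM→CYN→DRK at 0.9550; no arbitrage — every cycle loses value.

0.9550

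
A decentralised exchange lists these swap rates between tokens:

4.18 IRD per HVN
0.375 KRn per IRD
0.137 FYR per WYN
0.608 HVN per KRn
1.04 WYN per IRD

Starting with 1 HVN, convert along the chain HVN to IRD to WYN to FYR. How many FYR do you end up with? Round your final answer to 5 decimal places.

1 HVN × 4.18 = 4.18 IRD
4.18 IRD × 1.04 = 4.3472 WYN
4.3472 WYN × 0.137 = 0.5955664 FYR

0.59557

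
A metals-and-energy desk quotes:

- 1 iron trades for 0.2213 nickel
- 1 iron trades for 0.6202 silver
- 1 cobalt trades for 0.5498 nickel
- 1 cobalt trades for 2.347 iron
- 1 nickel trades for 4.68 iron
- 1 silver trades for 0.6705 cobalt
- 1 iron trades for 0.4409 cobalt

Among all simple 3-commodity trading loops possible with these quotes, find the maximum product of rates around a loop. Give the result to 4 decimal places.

1.1345

nickel→iron→cobalt→nickel: 4.68 × 0.4409 × 0.5498 = 1.13446
silver→cobalt→iron→silver: 0.6705 × 2.347 × 0.6202 = 0.97599
Maximum is nickel→iron→cobalt→nickel at 1.1345; arbitrage exists.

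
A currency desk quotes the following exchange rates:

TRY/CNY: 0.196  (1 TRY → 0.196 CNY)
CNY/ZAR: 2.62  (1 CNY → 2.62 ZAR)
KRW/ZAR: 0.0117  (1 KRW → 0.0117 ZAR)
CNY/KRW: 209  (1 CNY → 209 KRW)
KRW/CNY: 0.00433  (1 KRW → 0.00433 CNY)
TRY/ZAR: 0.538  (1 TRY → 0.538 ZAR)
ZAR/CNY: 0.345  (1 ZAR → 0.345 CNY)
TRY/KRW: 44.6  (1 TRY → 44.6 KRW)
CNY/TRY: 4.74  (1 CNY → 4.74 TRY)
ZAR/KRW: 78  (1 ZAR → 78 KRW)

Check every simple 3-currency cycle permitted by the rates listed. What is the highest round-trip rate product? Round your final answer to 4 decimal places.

TRY→KRW→CNY→TRY: 44.6 × 0.00433 × 4.74 = 0.91538
KRW→CNY→ZAR→KRW: 0.00433 × 2.62 × 78 = 0.88488
TRY→ZAR→CNY→TRY: 0.538 × 0.345 × 4.74 = 0.87979
KRW→ZAR→CNY→KRW: 0.0117 × 0.345 × 209 = 0.84363
Maximum is TRY→KRW→CNY→TRY at 0.9154; no arbitrage — every cycle loses value.

0.9154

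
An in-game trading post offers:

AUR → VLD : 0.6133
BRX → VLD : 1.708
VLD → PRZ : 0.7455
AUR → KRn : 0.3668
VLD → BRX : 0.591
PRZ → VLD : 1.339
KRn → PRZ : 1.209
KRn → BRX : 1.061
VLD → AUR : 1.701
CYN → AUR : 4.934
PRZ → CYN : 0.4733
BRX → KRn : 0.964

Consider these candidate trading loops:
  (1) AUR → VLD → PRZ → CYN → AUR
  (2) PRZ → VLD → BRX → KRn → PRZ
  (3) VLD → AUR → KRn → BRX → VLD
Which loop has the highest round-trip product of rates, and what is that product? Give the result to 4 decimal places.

1.1307

(1) 0.6133 × 0.7455 × 0.4733 × 4.934 = 1.06772
(2) 1.339 × 0.591 × 0.964 × 1.209 = 0.92230
(3) 1.701 × 0.3668 × 1.061 × 1.708 = 1.13067
Highest is cycle (3) at 1.1307 (>1, arbitrage).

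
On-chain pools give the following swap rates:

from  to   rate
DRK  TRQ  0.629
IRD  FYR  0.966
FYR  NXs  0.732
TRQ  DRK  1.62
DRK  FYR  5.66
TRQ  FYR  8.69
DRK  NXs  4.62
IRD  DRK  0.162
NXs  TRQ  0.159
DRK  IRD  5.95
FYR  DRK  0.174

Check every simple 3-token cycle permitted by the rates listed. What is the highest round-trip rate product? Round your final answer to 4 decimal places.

1.1900

NXs→TRQ→DRK→NXs: 0.159 × 1.62 × 4.62 = 1.19002
NXs→TRQ→FYR→NXs: 0.159 × 8.69 × 0.732 = 1.01141
IRD→FYR→DRK→IRD: 0.966 × 0.174 × 5.95 = 1.00010
DRK→TRQ→FYR→DRK: 0.629 × 8.69 × 0.174 = 0.95109
Maximum is NXs→TRQ→DRK→NXs at 1.1900; arbitrage exists.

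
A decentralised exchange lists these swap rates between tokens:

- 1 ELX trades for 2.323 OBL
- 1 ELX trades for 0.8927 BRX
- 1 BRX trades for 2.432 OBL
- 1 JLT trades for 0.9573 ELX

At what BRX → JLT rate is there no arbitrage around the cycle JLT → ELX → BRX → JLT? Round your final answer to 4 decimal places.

1.1702

Known legs of the cycle: 0.9573 × 0.8927 = 0.85458171
For no arbitrage the full-cycle product must be 1, so the missing rate is 1 / 0.85458171 ≈ 1.170163.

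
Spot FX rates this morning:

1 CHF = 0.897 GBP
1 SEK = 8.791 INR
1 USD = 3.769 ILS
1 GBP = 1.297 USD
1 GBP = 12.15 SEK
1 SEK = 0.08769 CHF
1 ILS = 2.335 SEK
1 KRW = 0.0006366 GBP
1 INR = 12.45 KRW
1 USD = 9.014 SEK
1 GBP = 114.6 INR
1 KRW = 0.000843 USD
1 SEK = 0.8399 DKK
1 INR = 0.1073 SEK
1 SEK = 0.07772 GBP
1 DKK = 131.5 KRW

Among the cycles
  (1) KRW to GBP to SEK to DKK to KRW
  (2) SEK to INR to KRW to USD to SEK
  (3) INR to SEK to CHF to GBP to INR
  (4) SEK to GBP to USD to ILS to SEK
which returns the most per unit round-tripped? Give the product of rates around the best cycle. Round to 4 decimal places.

0.9672

(1) 0.0006366 × 12.15 × 0.8399 × 131.5 = 0.85427
(2) 8.791 × 12.45 × 0.000843 × 9.014 = 0.83167
(3) 0.1073 × 0.08769 × 0.897 × 114.6 = 0.96722
(4) 0.07772 × 1.297 × 3.769 × 2.335 = 0.88713
Highest is cycle (3) at 0.9672 (≤1, no arbitrage).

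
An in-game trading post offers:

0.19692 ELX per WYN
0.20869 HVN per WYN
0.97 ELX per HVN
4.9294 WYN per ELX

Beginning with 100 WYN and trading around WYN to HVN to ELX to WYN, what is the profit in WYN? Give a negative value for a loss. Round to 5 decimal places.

100 WYN × 0.20869 = 20.869 HVN
20.869 HVN × 0.97 = 20.24293 ELX
20.24293 ELX × 4.9294 = 99.785499142 WYN
Net change: 99.785499142 − 100 = -0.214500858 WYN

-0.21450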